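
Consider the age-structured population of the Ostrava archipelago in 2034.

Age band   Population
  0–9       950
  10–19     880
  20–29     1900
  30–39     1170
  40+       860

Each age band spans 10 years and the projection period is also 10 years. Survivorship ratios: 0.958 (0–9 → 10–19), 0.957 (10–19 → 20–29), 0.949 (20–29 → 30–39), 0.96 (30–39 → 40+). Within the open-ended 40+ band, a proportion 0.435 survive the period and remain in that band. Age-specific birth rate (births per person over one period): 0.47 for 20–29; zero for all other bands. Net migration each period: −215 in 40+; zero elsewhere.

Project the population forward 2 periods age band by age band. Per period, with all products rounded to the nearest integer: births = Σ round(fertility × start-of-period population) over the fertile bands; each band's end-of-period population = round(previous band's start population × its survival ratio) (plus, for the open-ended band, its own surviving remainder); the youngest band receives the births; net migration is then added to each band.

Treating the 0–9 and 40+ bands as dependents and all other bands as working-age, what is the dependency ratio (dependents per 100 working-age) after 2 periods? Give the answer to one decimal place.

97.8

Period 1.
Births: 1900 × 0.47 = 893
10–19: 950 × 0.958 = 910
20–29: 880 × 0.957 = 842
30–39: 1900 × 0.949 = 1803
40+: 1170 × 0.96 + 860 × 0.435 = 1123 + 374 = 1497
Net migration: 40+ − 215 → 1282
→ [893, 910, 842, 1803, 1282]
Period 2.
Births: 842 × 0.47 = 396
10–19: 893 × 0.958 = 855
20–29: 910 × 0.957 = 871
30–39: 842 × 0.949 = 799
40+: 1803 × 0.96 + 1282 × 0.435 = 1731 + 558 = 2289
Net migration: 40+ − 215 → 2074
→ [396, 855, 871, 799, 2074]
Dependents (band 0–9 + band 40+) = 396 + 2074 = 2470; working-age = 2525; ratio = 2470/2525 × 100 = 97.8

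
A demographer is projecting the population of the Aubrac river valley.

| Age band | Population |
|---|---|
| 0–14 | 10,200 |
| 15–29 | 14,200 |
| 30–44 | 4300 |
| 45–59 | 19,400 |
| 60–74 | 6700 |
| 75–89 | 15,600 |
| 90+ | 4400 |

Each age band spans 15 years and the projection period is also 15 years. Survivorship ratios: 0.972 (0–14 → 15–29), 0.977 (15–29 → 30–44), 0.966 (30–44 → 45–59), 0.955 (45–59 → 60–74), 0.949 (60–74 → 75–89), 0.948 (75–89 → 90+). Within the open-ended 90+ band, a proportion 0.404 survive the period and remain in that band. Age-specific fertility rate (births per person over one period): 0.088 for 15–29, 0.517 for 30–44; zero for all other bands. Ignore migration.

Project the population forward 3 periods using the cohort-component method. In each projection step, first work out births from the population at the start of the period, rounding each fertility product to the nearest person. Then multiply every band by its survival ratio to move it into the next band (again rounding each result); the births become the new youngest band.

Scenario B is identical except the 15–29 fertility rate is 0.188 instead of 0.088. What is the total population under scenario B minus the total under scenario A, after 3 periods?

Let group 1 be 0–14 through group 7 = 90+.
After projecting period 1:
Births: 14200 × 0.088 = 1250 ; 4300 × 0.517 = 2223 → 3473
Group 2: 10200 × 0.972 = 9914
Group 3: 14200 × 0.977 = 13873
Group 4: 4300 × 0.966 = 4154
Group 5: 19400 × 0.955 = 18527
Group 6: 6700 × 0.949 = 6358
Group 7: 15600 × 0.948 + 4400 × 0.404 = 14789 + 1778 = 16567
Population now: 0–14=3473, 15–29=9914, 30–44=13873, 45–59=4154, 60–74=18527, 75–89=6358, 90+=16567
After projecting period 2:
Births: 9914 × 0.088 = 872 ; 13873 × 0.517 = 7172 → 8044
Group 2: 3473 × 0.972 = 3376
Group 3: 9914 × 0.977 = 9686
Group 4: 13873 × 0.966 = 13401
Group 5: 4154 × 0.955 = 3967
Group 6: 18527 × 0.949 = 17582
Group 7: 6358 × 0.948 + 16567 × 0.404 = 6027 + 6693 = 12720
Population now: 0–14=8044, 15–29=3376, 30–44=9686, 45–59=13401, 60–74=3967, 75–89=17582, 90+=12720
After projecting period 3:
Births: 3376 × 0.088 = 297 ; 9686 × 0.517 = 5008 → 5305
Group 2: 8044 × 0.972 = 7819
Group 3: 3376 × 0.977 = 3298
Group 4: 9686 × 0.966 = 9357
Group 5: 13401 × 0.955 = 12798
Group 6: 3967 × 0.949 = 3765
Group 7: 17582 × 0.948 + 12720 × 0.404 = 16668 + 5139 = 21807
Population now: 0–14=5305, 15–29=7819, 30–44=3298, 45–59=9357, 60–74=12798, 75–89=3765, 90+=21807
Scenario A total after 3 periods: 64149
Scenario B projection —
After projecting period 1:
Births: 14200 × 0.188 = 2670 ; 4300 × 0.517 = 2223 → 4893
Group 2: 10200 × 0.972 = 9914
Group 3: 14200 × 0.977 = 13873
Group 4: 4300 × 0.966 = 4154
Group 5: 19400 × 0.955 = 18527
Group 6: 6700 × 0.949 = 6358
Group 7: 15600 × 0.948 + 4400 × 0.404 = 14789 + 1778 = 16567
Population now: 0–14=4893, 15–29=9914, 30–44=13873, 45–59=4154, 60–74=18527, 75–89=6358, 90+=16567
After projecting period 2:
Births: 9914 × 0.188 = 1864 ; 13873 × 0.517 = 7172 → 9036
Group 2: 4893 × 0.972 = 4756
Group 3: 9914 × 0.977 = 9686
Group 4: 13873 × 0.966 = 13401
Group 5: 4154 × 0.955 = 3967
Group 6: 18527 × 0.949 = 17582
Group 7: 6358 × 0.948 + 16567 × 0.404 = 6027 + 6693 = 12720
Population now: 0–14=9036, 15–29=4756, 30–44=9686, 45–59=13401, 60–74=3967, 75–89=17582, 90+=12720
After projecting period 3:
Births: 4756 × 0.188 = 894 ; 9686 × 0.517 = 5008 → 5902
Group 2: 9036 × 0.972 = 8783
Group 3: 4756 × 0.977 = 4647
Group 4: 9686 × 0.966 = 9357
Group 5: 13401 × 0.955 = 12798
Group 6: 3967 × 0.949 = 3765
Group 7: 17582 × 0.948 + 12720 × 0.404 = 16668 + 5139 = 21807
Population now: 0–14=5902, 15–29=8783, 30–44=4647, 45–59=9357, 60–74=12798, 75–89=3765, 90+=21807
Scenario B total after 3 periods: 67059
Difference B − A = 67059 − 64149 = 2910

2910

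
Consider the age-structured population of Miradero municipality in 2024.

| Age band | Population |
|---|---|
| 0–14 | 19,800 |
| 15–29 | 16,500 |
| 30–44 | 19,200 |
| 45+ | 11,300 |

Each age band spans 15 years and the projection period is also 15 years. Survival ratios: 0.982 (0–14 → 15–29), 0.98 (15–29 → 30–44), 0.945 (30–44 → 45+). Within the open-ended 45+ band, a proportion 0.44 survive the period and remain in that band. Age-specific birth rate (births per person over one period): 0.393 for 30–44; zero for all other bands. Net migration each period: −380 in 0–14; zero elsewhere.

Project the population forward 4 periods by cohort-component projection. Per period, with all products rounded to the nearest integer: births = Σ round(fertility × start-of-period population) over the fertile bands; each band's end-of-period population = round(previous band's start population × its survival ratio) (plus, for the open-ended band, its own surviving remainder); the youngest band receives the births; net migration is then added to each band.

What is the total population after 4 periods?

34429

Period 1:
Births: 19200 * 0.393 = 7546
15–29: 19800 * 0.982 = 19444
30–44: 16500 * 0.98 = 16170
45+: 19200 * 0.945 + 11300 * 0.44 = 18144 + 4972 = 23116
Net migration: 0–14 − 380 → 7166
End of period: [7166, 19444, 16170, 23116]
Period 2:
Births: 16170 * 0.393 = 6355
15–29: 7166 * 0.982 = 7037
30–44: 19444 * 0.98 = 19055
45+: 16170 * 0.945 + 23116 * 0.44 = 15281 + 10171 = 25452
Net migration: 0–14 − 380 → 5975
End of period: [5975, 7037, 19055, 25452]
Period 3:
Births: 19055 * 0.393 = 7489
15–29: 5975 * 0.982 = 5867
30–44: 7037 * 0.98 = 6896
45+: 19055 * 0.945 + 25452 * 0.44 = 18007 + 11199 = 29206
Net migration: 0–14 − 380 → 7109
End of period: [7109, 5867, 6896, 29206]
Period 4:
Births: 6896 * 0.393 = 2710
15–29: 7109 * 0.982 = 6981
30–44: 5867 * 0.98 = 5750
45+: 6896 * 0.945 + 29206 * 0.44 = 6517 + 12851 = 19368
Net migration: 0–14 − 380 → 2330
End of period: [2330, 6981, 5750, 19368]
Total after period 4: 2330 + 6981 + 5750 + 19368 = 34429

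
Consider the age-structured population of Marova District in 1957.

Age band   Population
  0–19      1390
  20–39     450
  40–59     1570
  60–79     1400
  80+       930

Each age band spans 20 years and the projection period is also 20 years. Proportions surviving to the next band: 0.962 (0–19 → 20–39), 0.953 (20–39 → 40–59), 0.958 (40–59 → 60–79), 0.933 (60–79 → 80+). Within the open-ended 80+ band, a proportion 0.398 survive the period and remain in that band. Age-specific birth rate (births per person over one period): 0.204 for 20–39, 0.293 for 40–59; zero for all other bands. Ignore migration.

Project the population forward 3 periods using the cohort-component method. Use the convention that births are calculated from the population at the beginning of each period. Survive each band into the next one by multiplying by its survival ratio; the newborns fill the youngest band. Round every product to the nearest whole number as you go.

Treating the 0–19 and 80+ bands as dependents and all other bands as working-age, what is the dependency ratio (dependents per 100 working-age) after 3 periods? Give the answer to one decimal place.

Period 1.
Births: 450 × 0.204 = 92 ; 1570 × 0.293 = 460 → 552
20–39: 1390 × 0.962 = 1337
40–59: 450 × 0.953 = 429
60–79: 1570 × 0.958 = 1504
80+: 1400 × 0.933 + 930 × 0.398 = 1306 + 370 = 1676
Population now: 0–19=552, 20–39=1337, 40–59=429, 60–79=1504, 80+=1676
Period 2.
Births: 1337 × 0.204 = 273 ; 429 × 0.293 = 126 → 399
20–39: 552 × 0.962 = 531
40–59: 1337 × 0.953 = 1274
60–79: 429 × 0.958 = 411
80+: 1504 × 0.933 + 1676 × 0.398 = 1403 + 667 = 2070
Population now: 0–19=399, 20–39=531, 40–59=1274, 60–79=411, 80+=2070
Period 3.
Births: 531 × 0.204 = 108 ; 1274 × 0.293 = 373 → 481
20–39: 399 × 0.962 = 384
40–59: 531 × 0.953 = 506
60–79: 1274 × 0.958 = 1220
80+: 411 × 0.933 + 2070 × 0.398 = 383 + 824 = 1207
Population now: 0–19=481, 20–39=384, 40–59=506, 60–79=1220, 80+=1207
Dependents (band 0–19 + band 80+) = 481 + 1207 = 1688; working-age = 2110; ratio = 1688/2110 × 100 = 80.0

80.0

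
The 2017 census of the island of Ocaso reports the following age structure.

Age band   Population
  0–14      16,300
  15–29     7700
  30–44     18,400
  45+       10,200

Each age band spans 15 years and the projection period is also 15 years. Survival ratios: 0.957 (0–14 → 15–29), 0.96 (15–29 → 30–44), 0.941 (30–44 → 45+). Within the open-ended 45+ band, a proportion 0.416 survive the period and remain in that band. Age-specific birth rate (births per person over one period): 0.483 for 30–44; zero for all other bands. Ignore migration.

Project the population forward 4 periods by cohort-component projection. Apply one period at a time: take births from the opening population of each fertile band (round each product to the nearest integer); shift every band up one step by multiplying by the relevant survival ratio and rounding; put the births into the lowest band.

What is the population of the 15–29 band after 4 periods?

— Period 1 —
Births: 18400 × 0.483 = 8887
15–29: 16300 × 0.957 = 15599
30–44: 7700 × 0.96 = 7392
45+: 18400 × 0.941 + 10200 × 0.416 = 17314 + 4243 = 21557
Giving 8887 / 15599 / 7392 / 21557.
— Period 2 —
Births: 7392 × 0.483 = 3570
15–29: 8887 × 0.957 = 8505
30–44: 15599 × 0.96 = 14975
45+: 7392 × 0.941 + 21557 × 0.416 = 6956 + 8968 = 15924
Giving 3570 / 8505 / 14975 / 15924.
— Period 3 —
Births: 14975 × 0.483 = 7233
15–29: 3570 × 0.957 = 3416
30–44: 8505 × 0.96 = 8165
45+: 14975 × 0.941 + 15924 × 0.416 = 14091 + 6624 = 20715
Giving 7233 / 3416 / 8165 / 20715.
— Period 4 —
Births: 8165 × 0.483 = 3944
15–29: 7233 × 0.957 = 6922
30–44: 3416 × 0.96 = 3279
45+: 8165 × 0.941 + 20715 × 0.416 = 7683 + 8617 = 16300
Giving 3944 / 6922 / 3279 / 16300.

6922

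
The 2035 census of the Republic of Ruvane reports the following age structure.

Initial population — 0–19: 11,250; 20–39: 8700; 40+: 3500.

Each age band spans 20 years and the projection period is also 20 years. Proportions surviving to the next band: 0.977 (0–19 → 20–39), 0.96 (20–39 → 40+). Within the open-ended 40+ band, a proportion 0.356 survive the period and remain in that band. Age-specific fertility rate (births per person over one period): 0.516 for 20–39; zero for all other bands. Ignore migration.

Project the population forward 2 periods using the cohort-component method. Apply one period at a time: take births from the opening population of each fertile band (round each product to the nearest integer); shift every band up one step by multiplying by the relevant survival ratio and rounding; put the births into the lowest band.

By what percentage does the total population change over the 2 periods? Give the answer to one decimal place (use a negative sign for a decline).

2.5

Numbering the groups 1..3 from youngest to oldest:
Period 1.
Births: 8700 × 0.516 = 4489
Group 2: 11250 × 0.977 = 10991
Group 3: 8700 × 0.96 + 3500 × 0.356 = 8352 + 1246 = 9598
Population now: 0–19=4489, 20–39=10991, 40+=9598
Period 2.
Births: 10991 × 0.516 = 5671
Group 2: 4489 × 0.977 = 4386
Group 3: 10991 × 0.96 + 9598 × 0.356 = 10551 + 3417 = 13968
Population now: 0–19=5671, 20–39=4386, 40+=13968
Total: 23450 → 24025; change = 575; percentage change = 2.5%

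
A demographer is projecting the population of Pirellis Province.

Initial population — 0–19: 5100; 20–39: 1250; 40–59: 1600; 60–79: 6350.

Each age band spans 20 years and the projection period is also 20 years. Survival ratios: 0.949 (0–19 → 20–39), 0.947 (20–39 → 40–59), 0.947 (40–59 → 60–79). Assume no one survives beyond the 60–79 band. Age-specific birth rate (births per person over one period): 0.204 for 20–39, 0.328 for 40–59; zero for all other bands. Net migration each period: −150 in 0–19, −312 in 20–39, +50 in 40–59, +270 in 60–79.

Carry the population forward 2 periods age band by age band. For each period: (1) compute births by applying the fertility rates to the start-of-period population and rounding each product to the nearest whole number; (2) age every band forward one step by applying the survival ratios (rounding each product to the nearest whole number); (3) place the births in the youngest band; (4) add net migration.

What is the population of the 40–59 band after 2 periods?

Period 1.
Births: 1250 × 0.204 = 255 ; 1600 × 0.328 = 525 → total 780
20–39: 5100 × 0.949 = 4840
40–59: 1250 × 0.947 = 1184
60–79: 1600 × 0.947 = 1515
Net migration: 0–19 − 150 → 630; 20–39 − 312 → 4528; 40–59 + 50 → 1234; 60–79 + 270 → 1785
End of period: [630, 4528, 1234, 1785]
Period 2.
Births: 4528 × 0.204 = 924 ; 1234 × 0.328 = 405 → total 1329
20–39: 630 × 0.949 = 598
40–59: 4528 × 0.947 = 4288
60–79: 1234 × 0.947 = 1169
Net migration: 0–19 − 150 → 1179; 20–39 − 312 → 286; 40–59 + 50 → 4338; 60–79 + 270 → 1439
End of period: [1179, 286, 4338, 1439]

4338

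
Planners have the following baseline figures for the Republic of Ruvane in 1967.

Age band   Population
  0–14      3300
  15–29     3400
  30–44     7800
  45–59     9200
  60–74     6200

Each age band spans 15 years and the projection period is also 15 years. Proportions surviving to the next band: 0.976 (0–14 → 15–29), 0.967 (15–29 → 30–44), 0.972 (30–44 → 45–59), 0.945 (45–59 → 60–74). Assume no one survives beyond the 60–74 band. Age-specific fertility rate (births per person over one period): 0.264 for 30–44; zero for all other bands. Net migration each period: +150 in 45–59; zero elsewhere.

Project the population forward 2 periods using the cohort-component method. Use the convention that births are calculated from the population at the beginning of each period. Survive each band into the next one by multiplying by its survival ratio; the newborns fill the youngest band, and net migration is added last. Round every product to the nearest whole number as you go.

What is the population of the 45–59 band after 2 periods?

Period 1:
Births: 7800 × 0.264 = 2059
15–29: 3300 × 0.976 = 3221
30–44: 3400 × 0.967 = 3288
45–59: 7800 × 0.972 = 7582
60–74: 9200 × 0.945 = 8694
Net migration: 45–59 + 150 → 7732
Giving 2059 / 3221 / 3288 / 7732 / 8694.
Period 2:
Births: 3288 × 0.264 = 868
15–29: 2059 × 0.976 = 2010
30–44: 3221 × 0.967 = 3115
45–59: 3288 × 0.972 = 3196
60–74: 7732 × 0.945 = 7307
Net migration: 45–59 + 150 → 3346
Giving 868 / 2010 / 3115 / 3346 / 7307.

3346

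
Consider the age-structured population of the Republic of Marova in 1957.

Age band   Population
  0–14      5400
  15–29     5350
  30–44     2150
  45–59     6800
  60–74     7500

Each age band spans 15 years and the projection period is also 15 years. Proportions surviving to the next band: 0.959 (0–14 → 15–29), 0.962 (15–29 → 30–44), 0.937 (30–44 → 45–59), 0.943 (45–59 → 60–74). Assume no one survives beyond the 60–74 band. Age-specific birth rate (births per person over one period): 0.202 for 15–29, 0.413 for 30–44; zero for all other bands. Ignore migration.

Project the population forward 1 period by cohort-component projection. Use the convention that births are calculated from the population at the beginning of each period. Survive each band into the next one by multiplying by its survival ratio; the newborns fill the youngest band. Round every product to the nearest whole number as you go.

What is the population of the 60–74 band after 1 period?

6412

— Period 1 —
Births: 5350 × 0.202 = 1081 ; 2150 × 0.413 = 888 — total 1969
15–29: 5400 × 0.959 = 5179
30–44: 5350 × 0.962 = 5147
45–59: 2150 × 0.937 = 2015
60–74: 6800 × 0.943 = 6412
→ [1969, 5179, 5147, 2015, 6412]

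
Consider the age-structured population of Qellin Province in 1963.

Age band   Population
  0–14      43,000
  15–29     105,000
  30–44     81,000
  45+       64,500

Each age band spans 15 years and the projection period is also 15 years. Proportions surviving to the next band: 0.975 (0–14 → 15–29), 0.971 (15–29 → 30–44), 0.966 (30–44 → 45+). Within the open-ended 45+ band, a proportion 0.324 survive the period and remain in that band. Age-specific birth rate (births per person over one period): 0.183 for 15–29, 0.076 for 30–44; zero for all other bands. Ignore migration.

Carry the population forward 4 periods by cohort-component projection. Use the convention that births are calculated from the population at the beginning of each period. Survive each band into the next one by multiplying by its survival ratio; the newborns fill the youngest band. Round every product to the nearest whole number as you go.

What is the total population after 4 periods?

76261

Let band 1 be 0–14 through band 4 = 45+.
[period 1]
Births: 105000 × 0.183 = 19215, 81000 × 0.076 = 6156 → total 25371
Band 2: 43000 × 0.975 = 41925
Band 3: 105000 × 0.971 = 101955
Band 4: 81000 × 0.966 + 64500 × 0.324 = 78246 + 20898 = 99144
Giving 25371 / 41925 / 101955 / 99144.
[period 2]
Births: 41925 × 0.183 = 7672, 101955 × 0.076 = 7749 → total 15421
Band 2: 25371 × 0.975 = 24737
Band 3: 41925 × 0.971 = 40709
Band 4: 101955 × 0.966 + 99144 × 0.324 = 98489 + 32123 = 130612
Giving 15421 / 24737 / 40709 / 130612.
[period 3]
Births: 24737 × 0.183 = 4527, 40709 × 0.076 = 3094 → total 7621
Band 2: 15421 × 0.975 = 15035
Band 3: 24737 × 0.971 = 24020
Band 4: 40709 × 0.966 + 130612 × 0.324 = 39325 + 42318 = 81643
Giving 7621 / 15035 / 24020 / 81643.
[period 4]
Births: 15035 × 0.183 = 2751, 24020 × 0.076 = 1826 → total 4577
Band 2: 7621 × 0.975 = 7430
Band 3: 15035 × 0.971 = 14599
Band 4: 24020 × 0.966 + 81643 × 0.324 = 23203 + 26452 = 49655
Giving 4577 / 7430 / 14599 / 49655.
Total after period 4: 4577 + 7430 + 14599 + 49655 = 76261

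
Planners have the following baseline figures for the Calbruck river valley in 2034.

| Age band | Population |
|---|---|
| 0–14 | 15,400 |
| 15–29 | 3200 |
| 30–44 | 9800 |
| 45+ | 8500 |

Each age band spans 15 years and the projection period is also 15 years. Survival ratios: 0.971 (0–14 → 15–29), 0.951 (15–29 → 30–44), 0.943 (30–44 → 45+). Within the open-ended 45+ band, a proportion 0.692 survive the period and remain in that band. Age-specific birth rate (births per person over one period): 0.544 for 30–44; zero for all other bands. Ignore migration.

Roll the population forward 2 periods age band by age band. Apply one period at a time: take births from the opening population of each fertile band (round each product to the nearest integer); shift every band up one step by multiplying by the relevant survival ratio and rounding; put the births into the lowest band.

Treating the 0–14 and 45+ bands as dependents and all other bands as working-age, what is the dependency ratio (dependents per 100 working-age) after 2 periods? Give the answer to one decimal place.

77.3

After projecting period 1:
Births: 9800 × 0.544 = 5331
15–29: 15400 × 0.971 = 14953
30–44: 3200 × 0.951 = 3043
45+: 9800 × 0.943 + 8500 × 0.692 = 9241 + 5882 = 15123
Giving 5331 / 14953 / 3043 / 15123.
After projecting period 2:
Births: 3043 × 0.544 = 1655
15–29: 5331 × 0.971 = 5176
30–44: 14953 × 0.951 = 14220
45+: 3043 × 0.943 + 15123 × 0.692 = 2870 + 10465 = 13335
Giving 1655 / 5176 / 14220 / 13335.
Dependents (band 0–14 + band 45+) = 1655 + 13335 = 14990; working-age = 19396; ratio = 14990/19396 × 100 = 77.3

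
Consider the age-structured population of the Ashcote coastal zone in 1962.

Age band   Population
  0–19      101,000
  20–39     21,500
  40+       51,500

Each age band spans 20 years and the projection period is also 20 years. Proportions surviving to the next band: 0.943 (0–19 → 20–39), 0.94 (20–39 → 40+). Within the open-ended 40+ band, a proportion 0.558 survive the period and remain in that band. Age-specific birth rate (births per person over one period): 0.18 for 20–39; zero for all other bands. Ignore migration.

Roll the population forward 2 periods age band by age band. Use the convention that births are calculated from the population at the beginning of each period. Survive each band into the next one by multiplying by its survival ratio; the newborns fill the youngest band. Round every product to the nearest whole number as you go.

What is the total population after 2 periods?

After projecting period 1:
Births: 21500 * 0.18 = 3870
20–39: 101000 * 0.943 = 95243
40+: 21500 * 0.94 + 51500 * 0.558 = 20210 + 28737 = 48947
→ [3870, 95243, 48947]
After projecting period 2:
Births: 95243 * 0.18 = 17144
20–39: 3870 * 0.943 = 3649
40+: 95243 * 0.94 + 48947 * 0.558 = 89528 + 27312 = 116840
→ [17144, 3649, 116840]
Total after period 2: 17144 + 3649 + 116840 = 137633

137633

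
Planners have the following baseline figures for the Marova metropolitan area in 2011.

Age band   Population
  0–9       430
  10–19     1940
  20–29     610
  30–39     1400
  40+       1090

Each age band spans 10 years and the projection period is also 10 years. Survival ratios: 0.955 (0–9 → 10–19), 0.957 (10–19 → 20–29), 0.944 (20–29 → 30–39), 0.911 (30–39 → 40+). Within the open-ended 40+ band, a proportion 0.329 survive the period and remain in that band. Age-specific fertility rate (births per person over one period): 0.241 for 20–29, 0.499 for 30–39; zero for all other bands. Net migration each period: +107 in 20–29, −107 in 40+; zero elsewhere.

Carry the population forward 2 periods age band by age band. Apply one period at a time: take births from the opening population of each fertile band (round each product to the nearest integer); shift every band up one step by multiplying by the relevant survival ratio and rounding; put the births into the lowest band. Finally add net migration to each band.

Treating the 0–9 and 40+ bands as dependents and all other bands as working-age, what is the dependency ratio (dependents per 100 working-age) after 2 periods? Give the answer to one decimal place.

(Bands numbered youngest = 1 to oldest = 5.)
Period 1.
Births: 610 × 0.241 = 147 ; 1400 × 0.499 = 699 — total 846
Band 2: 430 × 0.955 = 411
Band 3: 1940 × 0.957 = 1857
Band 4: 610 × 0.944 = 576
Band 5: 1400 × 0.911 + 1090 × 0.329 = 1275 + 359 = 1634
Net migration: Band 3 + 107 → 1964; Band 5 − 107 → 1527
End of period: [846, 411, 1964, 576, 1527]
Period 2.
Births: 1964 × 0.241 = 473 ; 576 × 0.499 = 287 — total 760
Band 2: 846 × 0.955 = 808
Band 3: 411 × 0.957 = 393
Band 4: 1964 × 0.944 = 1854
Band 5: 576 × 0.911 + 1527 × 0.329 = 525 + 502 = 1027
Net migration: Band 3 + 107 → 500; Band 5 − 107 → 920
End of period: [760, 808, 500, 1854, 920]
Dependents (band 0–9 + band 40+) = 760 + 920 = 1680; working-age = 3162; ratio = 1680/3162 × 100 = 53.1

53.1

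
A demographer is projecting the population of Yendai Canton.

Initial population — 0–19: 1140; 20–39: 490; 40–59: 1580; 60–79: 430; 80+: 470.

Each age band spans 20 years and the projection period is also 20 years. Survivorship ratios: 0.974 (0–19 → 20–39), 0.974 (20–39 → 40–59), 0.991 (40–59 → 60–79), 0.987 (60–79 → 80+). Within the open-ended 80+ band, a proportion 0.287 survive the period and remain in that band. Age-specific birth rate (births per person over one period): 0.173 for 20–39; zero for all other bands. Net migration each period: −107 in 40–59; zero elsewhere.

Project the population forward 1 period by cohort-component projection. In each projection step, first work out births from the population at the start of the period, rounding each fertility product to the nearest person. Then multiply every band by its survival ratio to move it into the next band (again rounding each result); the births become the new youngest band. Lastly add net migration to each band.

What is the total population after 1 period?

Period 1:
Births: 490 * 0.173 = 85
20–39: 1140 * 0.974 = 1110
40–59: 490 * 0.974 = 477
60–79: 1580 * 0.991 = 1566
80+: 430 * 0.987 + 470 * 0.287 = 424 + 135 = 559
Net migration: 40–59 − 107 → 370
Giving 85 / 1110 / 370 / 1566 / 559.
Total after period 1: 85 + 1110 + 370 + 1566 + 559 = 3690

3690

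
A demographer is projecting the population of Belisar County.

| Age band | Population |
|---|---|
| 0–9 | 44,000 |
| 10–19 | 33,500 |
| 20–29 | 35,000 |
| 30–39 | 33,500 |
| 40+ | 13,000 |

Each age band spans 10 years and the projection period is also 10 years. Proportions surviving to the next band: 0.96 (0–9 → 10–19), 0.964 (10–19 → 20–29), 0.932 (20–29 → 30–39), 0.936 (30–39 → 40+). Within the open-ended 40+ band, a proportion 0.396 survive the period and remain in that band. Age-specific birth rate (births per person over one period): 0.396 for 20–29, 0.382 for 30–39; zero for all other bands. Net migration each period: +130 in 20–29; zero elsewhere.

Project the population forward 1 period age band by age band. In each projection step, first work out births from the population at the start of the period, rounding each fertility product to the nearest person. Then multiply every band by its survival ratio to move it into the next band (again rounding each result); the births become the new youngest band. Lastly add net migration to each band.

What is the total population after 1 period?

Call the bands 1 to 5, youngest first.
Period 1:
Births: 35000 × 0.396 = 13860 ; 33500 × 0.382 = 12797 — total 26657
Band 2: 44000 × 0.96 = 42240
Band 3: 33500 × 0.964 = 32294
Band 4: 35000 × 0.932 = 32620
Band 5: 33500 × 0.936 + 13000 × 0.396 = 31356 + 5148 = 36504
Net migration: Band 3 + 130 → 32424
End of period: [26657, 42240, 32424, 32620, 36504]
Total after period 1: 26657 + 42240 + 32424 + 32620 + 36504 = 170445

170445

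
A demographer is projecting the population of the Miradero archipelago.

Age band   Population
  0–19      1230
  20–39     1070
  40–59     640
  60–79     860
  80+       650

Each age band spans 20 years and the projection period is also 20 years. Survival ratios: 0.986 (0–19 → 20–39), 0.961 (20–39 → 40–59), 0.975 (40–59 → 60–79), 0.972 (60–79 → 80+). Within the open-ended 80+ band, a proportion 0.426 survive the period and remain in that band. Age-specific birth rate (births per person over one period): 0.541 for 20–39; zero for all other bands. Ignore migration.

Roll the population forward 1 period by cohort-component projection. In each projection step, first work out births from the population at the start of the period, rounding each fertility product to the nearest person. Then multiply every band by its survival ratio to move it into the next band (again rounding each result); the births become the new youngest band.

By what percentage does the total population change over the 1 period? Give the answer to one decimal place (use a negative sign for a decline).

Call the groups 1 to 5, youngest first.
Period 1:
Births: 1070 × 0.541 = 579
Group 2: 1230 × 0.986 = 1213
Group 3: 1070 × 0.961 = 1028
Group 4: 640 × 0.975 = 624
Group 5: 860 × 0.972 + 650 × 0.426 = 836 + 277 = 1113
→ [579, 1213, 1028, 624, 1113]
Total: 4450 → 4557; change = 107; percentage change = 2.4%

2.4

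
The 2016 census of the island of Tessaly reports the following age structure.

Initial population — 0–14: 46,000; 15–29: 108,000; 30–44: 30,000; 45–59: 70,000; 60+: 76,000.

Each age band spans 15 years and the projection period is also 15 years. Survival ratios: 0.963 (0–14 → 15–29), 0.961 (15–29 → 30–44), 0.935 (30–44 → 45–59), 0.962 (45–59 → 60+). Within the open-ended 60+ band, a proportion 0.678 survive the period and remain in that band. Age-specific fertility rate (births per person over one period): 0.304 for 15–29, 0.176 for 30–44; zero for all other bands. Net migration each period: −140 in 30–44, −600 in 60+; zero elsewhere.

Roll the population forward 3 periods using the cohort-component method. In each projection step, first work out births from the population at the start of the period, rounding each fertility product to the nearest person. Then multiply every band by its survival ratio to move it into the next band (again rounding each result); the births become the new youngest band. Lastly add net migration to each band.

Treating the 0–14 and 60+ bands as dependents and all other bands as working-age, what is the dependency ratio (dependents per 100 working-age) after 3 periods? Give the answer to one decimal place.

Period 1.
Births: 108000 × 0.304 = 32832, 30000 × 0.176 = 5280 — total 38112
15–29: 46000 × 0.963 = 44298
30–44: 108000 × 0.961 = 103788
45–59: 30000 × 0.935 = 28050
60+: 70000 × 0.962 + 76000 × 0.678 = 67340 + 51528 = 118868
Net migration: 30–44 − 140 → 103648; 60+ − 600 → 118268
End of period: [38112, 44298, 103648, 28050, 118268]
Period 2.
Births: 44298 × 0.304 = 13467, 103648 × 0.176 = 18242 — total 31709
15–29: 38112 × 0.963 = 36702
30–44: 44298 × 0.961 = 42570
45–59: 103648 × 0.935 = 96911
60+: 28050 × 0.962 + 118268 × 0.678 = 26984 + 80186 = 107170
Net migration: 30–44 − 140 → 42430; 60+ − 600 → 106570
End of period: [31709, 36702, 42430, 96911, 106570]
Period 3.
Births: 36702 × 0.304 = 11157, 42430 × 0.176 = 7468 — total 18625
15–29: 31709 × 0.963 = 30536
30–44: 36702 × 0.961 = 35271
45–59: 42430 × 0.935 = 39672
60+: 96911 × 0.962 + 106570 × 0.678 = 93228 + 72254 = 165482
Net migration: 30–44 − 140 → 35131; 60+ − 600 → 164882
End of period: [18625, 30536, 35131, 39672, 164882]
Dependents (band 0–14 + band 60+) = 18625 + 164882 = 183507; working-age = 105339; ratio = 183507/105339 × 100 = 174.2

174.2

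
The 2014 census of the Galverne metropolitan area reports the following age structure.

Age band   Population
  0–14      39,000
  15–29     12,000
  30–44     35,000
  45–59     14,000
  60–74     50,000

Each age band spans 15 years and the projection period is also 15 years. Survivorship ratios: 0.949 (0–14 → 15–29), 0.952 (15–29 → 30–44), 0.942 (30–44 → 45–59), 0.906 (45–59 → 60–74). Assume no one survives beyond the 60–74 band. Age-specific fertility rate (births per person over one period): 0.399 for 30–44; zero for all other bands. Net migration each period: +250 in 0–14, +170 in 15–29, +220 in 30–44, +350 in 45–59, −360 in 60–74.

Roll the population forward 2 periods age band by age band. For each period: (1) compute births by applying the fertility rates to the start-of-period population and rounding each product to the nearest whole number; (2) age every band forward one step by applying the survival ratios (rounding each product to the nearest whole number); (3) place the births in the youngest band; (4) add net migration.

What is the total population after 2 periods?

95319

Call the groups 1 to 5, youngest first.
— Period 1 —
Births: 35000 × 0.399 = 13965
Group 2: 39000 × 0.949 = 37011
Group 3: 12000 × 0.952 = 11424
Group 4: 35000 × 0.942 = 32970
Group 5: 14000 × 0.906 = 12684
Net migration: Group 1 + 250 → 14215; Group 2 + 170 → 37181; Group 3 + 220 → 11644; Group 4 + 350 → 33320; Group 5 − 360 → 12324
End of period: [14215, 37181, 11644, 33320, 12324]
— Period 2 —
Births: 11644 × 0.399 = 4646
Group 2: 14215 × 0.949 = 13490
Group 3: 37181 × 0.952 = 35396
Group 4: 11644 × 0.942 = 10969
Group 5: 33320 × 0.906 = 30188
Net migration: Group 1 + 250 → 4896; Group 2 + 170 → 13660; Group 3 + 220 → 35616; Group 4 + 350 → 11319; Group 5 − 360 → 29828
End of period: [4896, 13660, 35616, 11319, 29828]
Total after period 2: 4896 + 13660 + 35616 + 11319 + 29828 = 95319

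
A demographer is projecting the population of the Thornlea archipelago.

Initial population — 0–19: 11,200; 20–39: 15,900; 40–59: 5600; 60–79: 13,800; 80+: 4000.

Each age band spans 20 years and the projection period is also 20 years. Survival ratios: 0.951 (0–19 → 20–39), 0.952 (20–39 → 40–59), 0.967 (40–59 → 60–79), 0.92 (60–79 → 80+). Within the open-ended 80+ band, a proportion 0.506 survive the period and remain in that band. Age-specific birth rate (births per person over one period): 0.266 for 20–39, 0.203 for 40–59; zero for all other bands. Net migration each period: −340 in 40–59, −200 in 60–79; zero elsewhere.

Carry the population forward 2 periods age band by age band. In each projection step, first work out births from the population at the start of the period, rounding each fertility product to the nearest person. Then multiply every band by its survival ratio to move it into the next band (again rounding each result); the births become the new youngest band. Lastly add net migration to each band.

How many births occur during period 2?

5837

After projecting period 1:
Births: 15900 × 0.266 = 4229 ; 5600 × 0.203 = 1137 → 5366
20–39: 11200 × 0.951 = 10651
40–59: 15900 × 0.952 = 15137
60–79: 5600 × 0.967 = 5415
80+: 13800 × 0.92 + 4000 × 0.506 = 12696 + 2024 = 14720
Net migration: 40–59 − 340 → 14797; 60–79 − 200 → 5215
End of period: [5366, 10651, 14797, 5215, 14720]
After projecting period 2:
Births: 10651 × 0.266 = 2833 ; 14797 × 0.203 = 3004 → 5837
20–39: 5366 × 0.951 = 5103
40–59: 10651 × 0.952 = 10140
60–79: 14797 × 0.967 = 14309
80+: 5215 × 0.92 + 14720 × 0.506 = 4798 + 7448 = 12246
Net migration: 40–59 − 340 → 9800; 60–79 − 200 → 14109
End of period: [5837, 5103, 9800, 14109, 12246]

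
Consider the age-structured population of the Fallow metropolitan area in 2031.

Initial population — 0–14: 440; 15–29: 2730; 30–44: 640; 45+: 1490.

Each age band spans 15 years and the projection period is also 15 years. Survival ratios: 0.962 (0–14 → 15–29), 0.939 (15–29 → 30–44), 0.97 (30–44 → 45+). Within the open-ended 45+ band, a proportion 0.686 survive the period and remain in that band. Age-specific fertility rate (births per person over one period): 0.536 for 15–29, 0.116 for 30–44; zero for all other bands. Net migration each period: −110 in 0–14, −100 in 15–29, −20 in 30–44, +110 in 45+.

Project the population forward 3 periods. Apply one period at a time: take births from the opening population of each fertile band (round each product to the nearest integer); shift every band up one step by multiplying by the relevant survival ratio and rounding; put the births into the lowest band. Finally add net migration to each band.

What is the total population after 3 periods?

5002

Numbering the groups 1..4 from youngest to oldest:
Period 1:
Births: 2730 × 0.536 = 1463 ; 640 × 0.116 = 74 ⇒ total 1537
Group 2: 440 × 0.962 = 423
Group 3: 2730 × 0.939 = 2563
Group 4: 640 × 0.97 + 1490 × 0.686 = 621 + 1022 = 1643
Net migration: Group 1 − 110 → 1427; Group 2 − 100 → 323; Group 3 − 20 → 2543; Group 4 + 110 → 1753
End of period: [1427, 323, 2543, 1753]
Period 2:
Births: 323 × 0.536 = 173 ; 2543 × 0.116 = 295 ⇒ total 468
Group 2: 1427 × 0.962 = 1373
Group 3: 323 × 0.939 = 303
Group 4: 2543 × 0.97 + 1753 × 0.686 = 2467 + 1203 = 3670
Net migration: Group 1 − 110 → 358; Group 2 − 100 → 1273; Group 3 − 20 → 283; Group 4 + 110 → 3780
End of period: [358, 1273, 283, 3780]
Period 3:
Births: 1273 × 0.536 = 682 ; 283 × 0.116 = 33 ⇒ total 715
Group 2: 358 × 0.962 = 344
Group 3: 1273 × 0.939 = 1195
Group 4: 283 × 0.97 + 3780 × 0.686 = 275 + 2593 = 2868
Net migration: Group 1 − 110 → 605; Group 2 − 100 → 244; Group 3 − 20 → 1175; Group 4 + 110 → 2978
End of period: [605, 244, 1175, 2978]
Total after period 3: 605 + 244 + 1175 + 2978 = 5002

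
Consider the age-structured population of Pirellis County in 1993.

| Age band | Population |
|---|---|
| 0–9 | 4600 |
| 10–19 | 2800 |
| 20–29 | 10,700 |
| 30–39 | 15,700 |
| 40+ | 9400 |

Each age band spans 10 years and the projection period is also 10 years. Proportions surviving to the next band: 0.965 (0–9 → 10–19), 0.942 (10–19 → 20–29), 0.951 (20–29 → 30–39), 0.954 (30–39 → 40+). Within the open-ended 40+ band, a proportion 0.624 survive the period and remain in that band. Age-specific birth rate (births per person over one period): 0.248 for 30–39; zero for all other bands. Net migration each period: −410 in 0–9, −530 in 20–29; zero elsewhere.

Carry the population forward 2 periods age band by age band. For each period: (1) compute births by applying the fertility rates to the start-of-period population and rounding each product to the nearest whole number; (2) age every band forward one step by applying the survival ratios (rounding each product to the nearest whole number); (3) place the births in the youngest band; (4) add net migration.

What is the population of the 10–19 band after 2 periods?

3362

Let group 1 be 0–9 through group 5 = 40+.
— Period 1 —
Births: 15700 × 0.248 = 3894
Group 2: 4600 × 0.965 = 4439
Group 3: 2800 × 0.942 = 2638
Group 4: 10700 × 0.951 = 10176
Group 5: 15700 × 0.954 + 9400 × 0.624 = 14978 + 5866 = 20844
Net migration: Group 1 − 410 → 3484; Group 3 − 530 → 2108
→ [3484, 4439, 2108, 10176, 20844]
— Period 2 —
Births: 10176 × 0.248 = 2524
Group 2: 3484 × 0.965 = 3362
Group 3: 4439 × 0.942 = 4182
Group 4: 2108 × 0.951 = 2005
Group 5: 10176 × 0.954 + 20844 × 0.624 = 9708 + 13007 = 22715
Net migration: Group 1 − 410 → 2114; Group 3 − 530 → 3652
→ [2114, 3362, 3652, 2005, 22715]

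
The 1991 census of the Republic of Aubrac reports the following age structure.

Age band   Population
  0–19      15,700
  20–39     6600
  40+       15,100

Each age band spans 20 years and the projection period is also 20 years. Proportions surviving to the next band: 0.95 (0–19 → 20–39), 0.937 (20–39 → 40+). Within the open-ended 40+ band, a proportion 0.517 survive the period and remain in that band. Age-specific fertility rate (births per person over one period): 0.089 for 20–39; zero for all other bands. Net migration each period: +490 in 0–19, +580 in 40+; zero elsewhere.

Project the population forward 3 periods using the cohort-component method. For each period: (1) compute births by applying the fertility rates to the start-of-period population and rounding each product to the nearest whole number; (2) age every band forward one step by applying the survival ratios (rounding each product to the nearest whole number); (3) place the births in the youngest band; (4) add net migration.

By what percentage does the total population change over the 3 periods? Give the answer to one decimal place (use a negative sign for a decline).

(Bands numbered youngest = 1 to oldest = 3.)
Period 1.
Births: 6600 * 0.089 = 587
Band 2: 15700 * 0.95 = 14915
Band 3: 6600 * 0.937 + 15100 * 0.517 = 6184 + 7807 = 13991
Net migration: Band 1 + 490 → 1077; Band 3 + 580 → 14571
→ [1077, 14915, 14571]
Period 2.
Births: 14915 * 0.089 = 1327
Band 2: 1077 * 0.95 = 1023
Band 3: 14915 * 0.937 + 14571 * 0.517 = 13975 + 7533 = 21508
Net migration: Band 1 + 490 → 1817; Band 3 + 580 → 22088
→ [1817, 1023, 22088]
Period 3.
Births: 1023 * 0.089 = 91
Band 2: 1817 * 0.95 = 1726
Band 3: 1023 * 0.937 + 22088 * 0.517 = 959 + 11419 = 12378
Net migration: Band 1 + 490 → 581; Band 3 + 580 → 12958
→ [581, 1726, 12958]
Total: 37400 → 15265; change = -22135; percentage change = -59.2%

-59.2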